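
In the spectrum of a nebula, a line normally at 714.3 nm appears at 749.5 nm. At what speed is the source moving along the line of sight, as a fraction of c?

λ'/λ₀ = 1.0493 > 1 (redshift), so the source is receding.
λ'/λ₀ = √((1 + β)/(1 − β)) for a receding source ⇒ β = (r² − 1)/(r² + 1) with r = λ'/λ₀.
β = (1.1010 − 1)/(1.1010 + 1) ≈ 0.048.

0.048c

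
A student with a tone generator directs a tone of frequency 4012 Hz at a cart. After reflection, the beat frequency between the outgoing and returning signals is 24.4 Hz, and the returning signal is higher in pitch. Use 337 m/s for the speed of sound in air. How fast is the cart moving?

1.02 m/s

Double Doppler shift off a moving reflector: f₂ = f₀ · (v + u)/(v − u) (u > 0 toward emitter).
Returning signal is higher, so f₂ = f₀ + Δf = 4012 + 24.4 = 4036.4 Hz.
Rearranging, u = v · (f₂ − f₀)/(f₂ + f₀) = 337 × 24.4/8048.4 ≈ 1.02 m/s.
So the cart is moving at 1.02 m/s toward the emitter.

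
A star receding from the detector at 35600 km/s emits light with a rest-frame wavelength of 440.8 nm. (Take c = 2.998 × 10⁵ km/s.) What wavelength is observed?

496.7 nm

β = v/c = 35600/299800 = 0.1187.
Relativistic Doppler for wavelength: λ' = λ₀ · √((1 + β)/(1 − β)).
λ' = 440.8 × √(1.1187/0.8813) = 440.8 × 1.12672 ≈ 496.7 nm.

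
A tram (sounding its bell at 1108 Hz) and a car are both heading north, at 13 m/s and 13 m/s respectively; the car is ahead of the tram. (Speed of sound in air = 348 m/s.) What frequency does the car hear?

1108 Hz

The car is ahead, so the tram is moving toward it while the car is moving away from the tram.
Both move, so f' = f · (v − v_o)/(v − v_s).
f' = 1108 × (348 − 13)/(348 − 13) = 1108 × 335/335 ≈ 1108 Hz.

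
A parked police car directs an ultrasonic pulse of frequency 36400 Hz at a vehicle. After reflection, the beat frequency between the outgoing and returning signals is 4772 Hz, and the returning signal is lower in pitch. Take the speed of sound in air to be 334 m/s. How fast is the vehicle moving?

23.4 m/s

Double Doppler shift off a moving reflector: f₂ = f₀ · (v + u)/(v − u) (u > 0 toward emitter).
Returning signal is lower, so f₂ = f₀ − Δf = 36400 − 4772 = 31628 Hz.
Rearranging, u = v · (f₂ − f₀)/(f₂ + f₀) = 334 × -4772/68028 ≈ -23.4 m/s.
So the vehicle is moving at 23.4 m/s away from the emitter.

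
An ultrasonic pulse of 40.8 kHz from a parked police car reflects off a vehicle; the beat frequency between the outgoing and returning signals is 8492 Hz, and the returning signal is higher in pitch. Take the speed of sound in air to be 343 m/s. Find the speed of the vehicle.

32 m/s

Double Doppler shift off a moving reflector: f₂ = f₀ · (v + u)/(v − u) (u > 0 toward emitter).
Returning signal is higher, so f₂ = f₀ + Δf = 40800 + 8492 = 49292 Hz.
Rearranging, u = v · (f₂ − f₀)/(f₂ + f₀) = 343 × 8492/90092 ≈ 32 m/s.
So the vehicle is moving at 32 m/s toward the emitter.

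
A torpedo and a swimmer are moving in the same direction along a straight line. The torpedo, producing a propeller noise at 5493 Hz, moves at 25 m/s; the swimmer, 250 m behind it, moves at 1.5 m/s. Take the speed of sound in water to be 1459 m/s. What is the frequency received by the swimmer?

5406 Hz

The swimmer is behind, so the torpedo is moving away from it while the swimmer is moving toward the torpedo.
General Doppler shift: f' = f · (v + v_o)/(v + v_s).
f' = 5493 × (1459 + 1.5)/(1459 + 25) = 5493 × 1460.5/1484 ≈ 5406 Hz.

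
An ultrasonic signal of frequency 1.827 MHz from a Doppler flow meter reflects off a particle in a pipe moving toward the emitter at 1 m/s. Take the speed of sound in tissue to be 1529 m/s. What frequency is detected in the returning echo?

1.8294 MHz

At the particle in a pipe (a moving observer), f₁ = f₀ · (v + u)/v = 1.827 × 1530/1529 ≈ 1.8282 MHz.
The reflection then acts as a moving source: f₂ = f₁ · v/(v − u) ≈ 1.8294 MHz.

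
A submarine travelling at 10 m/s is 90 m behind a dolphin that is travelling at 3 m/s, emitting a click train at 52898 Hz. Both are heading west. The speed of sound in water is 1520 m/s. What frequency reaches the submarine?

The submarine is behind, so the dolphin is moving away from it while the submarine is moving toward the dolphin.
General Doppler shift: f' = f · (v + v_o)/(v + v_s).
f' = 52898 × (1520 + 10)/(1520 + 3) = 52898 × 1530/1523 ≈ 53141 Hz.

53141 Hz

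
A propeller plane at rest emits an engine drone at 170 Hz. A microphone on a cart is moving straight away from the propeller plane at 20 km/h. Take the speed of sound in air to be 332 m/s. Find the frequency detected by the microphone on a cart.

20 km/h = 5.556 m/s.
Moving observer, stationary source: f' = f · (v − v_o)/v.
f' = 170 × (332 − 5.556)/332 = 170 × 326.44/332 ≈ 167 Hz.

167 Hz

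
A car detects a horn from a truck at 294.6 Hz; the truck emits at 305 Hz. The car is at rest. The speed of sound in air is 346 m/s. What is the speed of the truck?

f' < f, so the truck is receding.
f' = f · v/(v + v_s) ⇒ v_s = v · |1 − f/f'|.
v_s = 346 × |1 − 305/294.6| = 346 × 0.0353 ≈ 12.2 m/s.

12.2 m/s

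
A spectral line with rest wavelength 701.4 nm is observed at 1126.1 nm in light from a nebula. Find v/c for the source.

0.441

λ'/λ₀ = 1.6055 > 1 (redshift), so the source is receding.
λ'/λ₀ = √((1 + β)/(1 − β)) for a receding source ⇒ β = (r² − 1)/(r² + 1) with r = λ'/λ₀.
β = (2.5776 − 1)/(2.5776 + 1) ≈ 0.441.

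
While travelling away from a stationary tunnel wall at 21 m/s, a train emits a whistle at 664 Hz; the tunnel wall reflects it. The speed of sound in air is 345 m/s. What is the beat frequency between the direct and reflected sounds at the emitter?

The tunnel wall receives the sound from a moving source: f₁ = f₀ · v/(v + v_e) = 664 × 345/366 ≈ 625.9 Hz.
On the return leg the train is a moving observer: f₂ = f₁ · (v − v_e)/v = 625.9 × 324/345 ≈ 587.8 Hz.
Beat against the emitted tone: |f₂ − f₀| = 2v_e·f₀/(v + v_e) = 2 × 21 × 664/366 ≈ 76 Hz.

76 Hz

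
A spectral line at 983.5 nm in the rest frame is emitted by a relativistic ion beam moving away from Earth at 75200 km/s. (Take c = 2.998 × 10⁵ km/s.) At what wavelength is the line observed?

β = v/c = 75200/299800 = 0.2508.
Relativistic Doppler for wavelength: λ' = λ₀ · √((1 + β)/(1 − β)).
λ' = 983.5 × √(1.2508/0.7492) = 983.5 × 1.29214 ≈ 1270.8 nm.

1270.8 nm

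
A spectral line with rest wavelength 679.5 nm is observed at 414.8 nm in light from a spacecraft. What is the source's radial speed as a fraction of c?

0.457

λ'/λ₀ = 0.6104 < 1 (blueshift), so the source is approaching.
λ'/λ₀ = √((1 − β)/(1 + β)) for an approaching source ⇒ β = (1 − r²)/(1 + r²) with r = λ'/λ₀.
β = (1 − 0.3726)/(1 + 0.3726) ≈ 0.457.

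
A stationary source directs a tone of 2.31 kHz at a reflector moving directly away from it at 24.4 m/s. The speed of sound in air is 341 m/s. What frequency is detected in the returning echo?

At the reflector (a moving observer), f₁ = f₀ · (v − u)/v = 2.31 × 316.6/341 ≈ 2.14 kHz.
On reflection it acts as a source moving away from the stationary detector: f₂ = f₁ · v/(v + u) = 2.14 × 341/365.4 ≈ 2.00 kHz.
Equivalently f₂ = f₀ · (v − u)/(v + u).

2.00 kHz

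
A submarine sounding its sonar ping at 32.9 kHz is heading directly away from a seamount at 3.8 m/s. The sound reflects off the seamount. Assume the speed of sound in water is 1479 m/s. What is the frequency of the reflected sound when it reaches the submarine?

The seamount receives the sound from a moving source: f₁ = f₀ · v/(v + v_e) = 32.9 × 1479/1482.8 ≈ 32.8 kHz.
On the return leg the submarine is a moving observer: f₂ = f₁ · (v − v_e)/v = 32.8 × 1475.2/1479 ≈ 32.7 kHz.

32.7 kHz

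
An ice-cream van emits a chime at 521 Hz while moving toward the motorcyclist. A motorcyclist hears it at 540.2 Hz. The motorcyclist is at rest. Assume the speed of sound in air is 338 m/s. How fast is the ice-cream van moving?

f' = f · v/(v − v_s) ⇒ v_s = v · |1 − f/f'|.
v_s = 338 × |1 − 521/540.2| = 338 × 0.03554 ≈ 12.0 m/s.

12.0 m/s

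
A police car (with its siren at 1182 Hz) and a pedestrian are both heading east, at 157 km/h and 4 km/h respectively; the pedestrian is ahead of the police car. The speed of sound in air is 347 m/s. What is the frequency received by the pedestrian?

157 km/h = 43.61 m/s; 4 km/h = 1.111 m/s.
The pedestrian is ahead, so the police car is moving toward it while the pedestrian is moving away from the police car.
With source approaching and observer receding, f' = f · (v − v_o)/(v − v_s).
f' = 1182 × (347 − 1.111)/(347 − 43.61) = 1182 × 345.89/303.39 ≈ 1348 Hz.

1348 Hz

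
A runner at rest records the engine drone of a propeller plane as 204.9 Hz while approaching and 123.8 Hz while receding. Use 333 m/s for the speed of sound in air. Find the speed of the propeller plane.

82 m/s

f₁/f₂ = (v + v_s)/(v − v_s), so v_s = v · (f₁ − f₂)/(f₁ + f₂).
v_s = 333 × (204.9 − 123.8)/(204.9 + 123.8) = 333 × 81.1/328.7 ≈ 82 m/s.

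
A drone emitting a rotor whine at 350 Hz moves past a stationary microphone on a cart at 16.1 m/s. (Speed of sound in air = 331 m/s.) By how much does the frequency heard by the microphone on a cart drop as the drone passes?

Approaching: f₁ = f · v/(v − v_s) = 350 × 331/314.9 ≈ 367.9 Hz.
Receding: f₂ = f · v/(v + v_s) = 350 × 331/347.1 ≈ 333.8 Hz.
Drop: f₁ − f₂ = 2f·v·v_s/(v² − v_s²) = 2 × 350 × 331 × 16.1/(331² − 16.1²) ≈ 34.1 Hz.

34.1 Hz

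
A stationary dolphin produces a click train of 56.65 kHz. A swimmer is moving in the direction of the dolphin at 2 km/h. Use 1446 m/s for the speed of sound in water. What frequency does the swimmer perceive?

56.7 kHz

2 km/h = 0.5556 m/s.
Moving observer, stationary source: f' = f · (v + v_o)/v.
f' = 56.65 × (1446 + 0.5556)/1446 = 56.65 × 1446.6/1446 ≈ 56.7 kHz.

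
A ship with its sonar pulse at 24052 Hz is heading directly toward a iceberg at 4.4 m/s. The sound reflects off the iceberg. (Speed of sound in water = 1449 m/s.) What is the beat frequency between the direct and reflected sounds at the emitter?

The iceberg receives the sound from a moving source: f₁ = f₀ · v/(v − v_e) = 24052 × 1449/1444.6 ≈ 24125.3 Hz.
On the return leg the ship is a moving observer: f₂ = f₁ · (v + v_e)/v = 24125.3 × 1453.4/1449 ≈ 24198.5 Hz.
Equivalently f₂ = f₀ · (v + v_e)/(v − v_e).
Beat against the emitted tone: |f₂ − f₀| = 2v_e·f₀/(v − v_e) = 2 × 4.4 × 24052/1444.6 ≈ 147 Hz.

147 Hz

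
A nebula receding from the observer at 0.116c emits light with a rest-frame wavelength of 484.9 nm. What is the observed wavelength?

Relativistic Doppler for wavelength: λ' = λ₀ · √((1 + β)/(1 − β)).
λ' = 484.9 × √(1.1160/0.8840) = 484.9 × 1.12359 ≈ 544.8 nm.

544.8 nm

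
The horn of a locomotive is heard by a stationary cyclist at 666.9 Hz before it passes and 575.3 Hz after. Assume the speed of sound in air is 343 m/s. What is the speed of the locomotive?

25 m/s

f₁/f₂ = (v + v_s)/(v − v_s), so v_s = v · (f₁ − f₂)/(f₁ + f₂).
v_s = 343 × (666.9 − 575.3)/(666.9 + 575.3) = 343 × 91.6/1242.2 ≈ 25 m/s.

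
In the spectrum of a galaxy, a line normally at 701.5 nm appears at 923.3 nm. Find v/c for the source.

0.268

λ'/λ₀ = 1.3162 > 1 (redshift), so the source is receding.
λ'/λ₀ = √((1 + β)/(1 − β)) for a receding source ⇒ β = (r² − 1)/(r² + 1) with r = λ'/λ₀.
β = (1.7323 − 1)/(1.7323 + 1) ≈ 0.268.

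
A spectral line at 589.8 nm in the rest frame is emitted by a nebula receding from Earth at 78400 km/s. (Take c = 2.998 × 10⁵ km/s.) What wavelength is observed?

770.9 nm

β = v/c = 78400/299800 = 0.2615.
Relativistic Doppler for wavelength: λ' = λ₀ · √((1 + β)/(1 − β)).
λ' = 589.8 × √(1.2615/0.7385) = 589.8 × 1.30699 ≈ 770.9 nm.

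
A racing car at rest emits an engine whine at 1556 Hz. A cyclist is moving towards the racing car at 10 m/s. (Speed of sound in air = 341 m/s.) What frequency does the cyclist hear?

Moving observer, stationary source: f' = f · (v + v_o)/v.
f' = 1556 × (341 + 10)/341 = 1556 × 351/341 ≈ 1602 Hz.

1602 Hz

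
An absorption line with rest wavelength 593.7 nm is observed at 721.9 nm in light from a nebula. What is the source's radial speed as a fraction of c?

λ'/λ₀ = 1.2159 > 1 (redshift), so the source is receding.
λ'/λ₀ = √((1 + β)/(1 − β)) for a receding source ⇒ β = (r² − 1)/(r² + 1) with r = λ'/λ₀.
β = (1.4785 − 1)/(1.4785 + 1) ≈ 0.193.

0.193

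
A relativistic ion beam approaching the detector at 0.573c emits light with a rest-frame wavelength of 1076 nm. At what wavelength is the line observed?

560.6 nm

Relativistic Doppler for wavelength: λ' = λ₀ · √((1 − β)/(1 + β)).
λ' = 1076 × √(0.4270/1.5730) = 1076 × 0.52101 ≈ 560.6 nm.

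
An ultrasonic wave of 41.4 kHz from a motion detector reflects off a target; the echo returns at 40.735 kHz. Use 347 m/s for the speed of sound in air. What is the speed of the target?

2.81 m/s

Double Doppler shift off a moving reflector: f₂ = f₀ · (v + u)/(v − u) (u > 0 toward emitter).
Rearranging, u = v · (f₂ − f₀)/(f₂ + f₀) = 347 × -0.665/82.135 ≈ -2.81 m/s.
So the target is moving at 2.81 m/s away from the emitter.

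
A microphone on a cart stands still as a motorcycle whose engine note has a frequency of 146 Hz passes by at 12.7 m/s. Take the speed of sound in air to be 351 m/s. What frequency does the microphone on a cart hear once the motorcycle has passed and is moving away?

141 Hz

Receding: f₂ = f · v/(v + v_s) = 146 × 351/363.7 ≈ 141 Hz.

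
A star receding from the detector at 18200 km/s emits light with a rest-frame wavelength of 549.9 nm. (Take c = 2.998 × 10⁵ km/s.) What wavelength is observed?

584.4 nm

β = v/c = 18200/299800 = 0.0607.
Relativistic Doppler for wavelength: λ' = λ₀ · √((1 + β)/(1 − β)).
λ' = 549.9 × √(1.0607/0.9393) = 549.9 × 1.06267 ≈ 584.4 nm.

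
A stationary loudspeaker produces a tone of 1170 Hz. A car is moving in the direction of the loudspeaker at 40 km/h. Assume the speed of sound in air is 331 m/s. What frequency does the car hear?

1209 Hz

40 km/h = 11.11 m/s.
Only the observer moves, toward the source, so f' = f · (v + v_o)/v.
f' = 1170 × (331 + 11.11)/331 = 1170 × 342.11/331 ≈ 1209 Hz.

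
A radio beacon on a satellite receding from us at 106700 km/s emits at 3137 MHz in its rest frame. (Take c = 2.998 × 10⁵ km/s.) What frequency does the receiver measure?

β = v/c = 106700/299800 = 0.3559.
Relativistic Doppler for frequency: f' = f₀ · √((1 − β)/(1 + β)).
f' = 3137 × √(0.6441/1.3559) = 3137 × 0.68922 ≈ 2162.1 MHz.

2162.1 MHz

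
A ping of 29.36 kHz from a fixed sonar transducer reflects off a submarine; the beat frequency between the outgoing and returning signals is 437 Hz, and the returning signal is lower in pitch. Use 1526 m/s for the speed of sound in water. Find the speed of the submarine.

11.4 m/s

Double Doppler shift off a moving reflector: f₂ = f₀ · (v + u)/(v − u) (u > 0 toward emitter).
Returning signal is lower, so f₂ = f₀ − Δf = 29360 − 437 = 28923 Hz.
Rearranging, u = v · (f₂ − f₀)/(f₂ + f₀) = 1526 × -437/58283 ≈ -11.4 m/s.
So the submarine is moving at 11.4 m/s away from the emitter.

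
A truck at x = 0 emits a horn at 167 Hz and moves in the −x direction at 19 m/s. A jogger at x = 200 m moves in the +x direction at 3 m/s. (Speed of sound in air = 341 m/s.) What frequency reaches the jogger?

157 Hz

The observer lies on the +x side, so the source is heading away from the observer and the observer is heading away from the source.
General Doppler shift: f' = f · (v − v_o)/(v + v_s).
f' = 167 × (341 − 3)/(341 + 19) = 167 × 338/360 ≈ 157 Hz.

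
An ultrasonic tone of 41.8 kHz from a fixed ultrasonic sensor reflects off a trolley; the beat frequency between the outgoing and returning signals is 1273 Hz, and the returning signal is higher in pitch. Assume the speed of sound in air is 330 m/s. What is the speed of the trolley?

Double Doppler shift off a moving reflector: f₂ = f₀ · (v + u)/(v − u) (u > 0 toward emitter).
Returning signal is higher, so f₂ = f₀ + Δf = 41800 + 1273 = 43073 Hz.
Rearranging, u = v · (f₂ − f₀)/(f₂ + f₀) = 330 × 1273/84873 ≈ 4.9 m/s.
So the trolley is moving at 4.9 m/s toward the emitter.

4.9 m/s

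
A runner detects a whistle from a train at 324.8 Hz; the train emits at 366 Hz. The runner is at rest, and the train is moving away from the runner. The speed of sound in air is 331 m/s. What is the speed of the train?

f' = f · v/(v + v_s) ⇒ v_s = v · |1 − f/f'|.
v_s = 331 × |1 − 366/324.8| = 331 × 0.1268 ≈ 42 m/s.

42 m/s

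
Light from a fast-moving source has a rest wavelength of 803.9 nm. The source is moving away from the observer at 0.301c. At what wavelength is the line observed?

1096.7 nm

Relativistic Doppler for wavelength: λ' = λ₀ · √((1 + β)/(1 − β)).
λ' = 803.9 × √(1.3010/0.6990) = 803.9 × 1.36427 ≈ 1096.7 nm.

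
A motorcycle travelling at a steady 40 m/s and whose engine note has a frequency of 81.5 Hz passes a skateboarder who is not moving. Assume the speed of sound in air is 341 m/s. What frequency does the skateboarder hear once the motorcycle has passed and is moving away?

Receding: f₂ = f · v/(v + v_s) = 81.5 × 341/381 ≈ 73 Hz.

73 Hz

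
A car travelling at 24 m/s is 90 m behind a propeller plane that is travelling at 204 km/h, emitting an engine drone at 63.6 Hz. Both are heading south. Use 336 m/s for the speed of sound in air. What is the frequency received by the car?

204 km/h = 56.67 m/s.
The car is behind, so the propeller plane is moving away from it while the car is moving toward the propeller plane.
Both move, so f' = f · (v + v_o)/(v + v_s).
f' = 63.6 × (336 + 24)/(336 + 56.67) = 63.6 × 360/392.67 ≈ 58.3 Hz.

58.3 Hz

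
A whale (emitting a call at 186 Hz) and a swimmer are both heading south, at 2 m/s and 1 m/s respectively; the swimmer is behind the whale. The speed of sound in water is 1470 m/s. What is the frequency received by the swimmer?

The swimmer is behind, so the whale is moving away from it while the swimmer is moving toward the whale.
Both move, so f' = f · (v + v_o)/(v + v_s).
f' = 186 × (1470 + 1)/(1470 + 2) = 186 × 1471/1472 ≈ 186 Hz.

186 Hz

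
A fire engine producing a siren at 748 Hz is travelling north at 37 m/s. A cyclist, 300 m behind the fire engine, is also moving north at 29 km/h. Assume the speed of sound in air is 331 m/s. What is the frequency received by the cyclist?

29 km/h = 8.056 m/s.
The cyclist is behind, so the fire engine is moving away from it while the cyclist is moving toward the fire engine.
General Doppler shift: f' = f · (v + v_o)/(v + v_s).
f' = 748 × (331 + 8.056)/(331 + 37) = 748 × 339.06/368 ≈ 689 Hz.

689 Hz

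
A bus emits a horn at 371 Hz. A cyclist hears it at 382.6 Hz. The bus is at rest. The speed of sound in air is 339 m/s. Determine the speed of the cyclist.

f' > f, so the cyclist is approaching.
f' = f · (v + v_o)/v ⇒ v_o = v · |f'/f − 1|.
v_o = 339 × |382.6/371 − 1| = 339 × 0.03127 ≈ 10.6 m/s.

10.6 m/s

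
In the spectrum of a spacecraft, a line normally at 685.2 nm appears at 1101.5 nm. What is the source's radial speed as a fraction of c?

0.442

λ'/λ₀ = 1.6076 > 1 (redshift), so the source is receding.
λ'/λ₀ = √((1 + β)/(1 − β)) for a receding source ⇒ β = (r² − 1)/(r² + 1) with r = λ'/λ₀.
β = (2.5842 − 1)/(2.5842 + 1) ≈ 0.442.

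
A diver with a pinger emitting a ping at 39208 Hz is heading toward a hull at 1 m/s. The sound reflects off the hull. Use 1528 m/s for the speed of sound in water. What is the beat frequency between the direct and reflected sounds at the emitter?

The hull receives the sound from a moving source: f₁ = f₀ · v/(v − v_e) = 39208 × 1528/1527 ≈ 39233.7 Hz.
On the return leg the diver with a pinger is a moving observer: f₂ = f₁ · (v + v_e)/v = 39233.7 × 1529/1528 ≈ 39259.4 Hz.
Equivalently f₂ = f₀ · (v + v_e)/(v − v_e).
Beat against the emitted tone: |f₂ − f₀| = 2v_e·f₀/(v − v_e) = 2 × 1 × 39208/1527 ≈ 51.4 Hz.

51.4 Hz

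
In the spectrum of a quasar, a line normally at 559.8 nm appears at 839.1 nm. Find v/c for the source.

λ'/λ₀ = 1.4989 > 1 (redshift), so the source is receding.
λ'/λ₀ = √((1 + β)/(1 − β)) for a receding source ⇒ β = (r² − 1)/(r² + 1) with r = λ'/λ₀.
β = (2.2468 − 1)/(2.2468 + 1) ≈ 0.384.

0.384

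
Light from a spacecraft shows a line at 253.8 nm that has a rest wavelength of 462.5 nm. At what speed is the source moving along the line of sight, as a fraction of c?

λ'/λ₀ = 0.5488 < 1 (blueshift), so the source is approaching.
λ'/λ₀ = √((1 − β)/(1 + β)) for an approaching source ⇒ β = (1 − r²)/(1 + r²) with r = λ'/λ₀.
β = (1 − 0.3011)/(1 + 0.3011) ≈ 0.537.

0.537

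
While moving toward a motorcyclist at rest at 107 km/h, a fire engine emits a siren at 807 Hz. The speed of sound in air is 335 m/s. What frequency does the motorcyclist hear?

107 km/h = 29.72 m/s.
With the source moving toward a stationary observer, f' = f · v/(v − v_s).
f' = 807 × 335/(335 − 29.72) = 807 × 335/305.3 ≈ 886 Hz.

886 Hz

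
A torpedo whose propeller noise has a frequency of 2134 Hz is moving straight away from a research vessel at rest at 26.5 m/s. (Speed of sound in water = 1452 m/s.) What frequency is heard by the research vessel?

With the source moving away from a stationary observer, f' = f · v/(v + v_s).
f' = 2134 × 1452/(1452 + 26.5) = 2134 × 1452/1478 ≈ 2096 Hz.

2096 Hz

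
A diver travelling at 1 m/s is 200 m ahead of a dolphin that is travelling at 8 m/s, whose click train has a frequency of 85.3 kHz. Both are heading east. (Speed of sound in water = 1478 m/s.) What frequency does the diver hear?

85.7 kHz

The diver is ahead, so the dolphin is moving toward it while the diver is moving away from the dolphin.
Both move, so f' = f · (v − v_o)/(v − v_s).
f' = 85.3 × (1478 − 1)/(1478 − 8) = 85.3 × 1477/1470 ≈ 85.7 kHz.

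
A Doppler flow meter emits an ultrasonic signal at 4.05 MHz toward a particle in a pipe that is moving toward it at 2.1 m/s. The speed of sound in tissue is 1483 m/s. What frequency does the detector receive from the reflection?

4.061 MHz

At the particle in a pipe (a moving observer), f₁ = f₀ · (v + u)/v = 4.05 × 1485.1/1483 ≈ 4.056 MHz.
The reflection then acts as a moving source: f₂ = f₁ · v/(v − u) ≈ 4.061 MHz.
Equivalently f₂ = f₀ · (v + u)/(v − u).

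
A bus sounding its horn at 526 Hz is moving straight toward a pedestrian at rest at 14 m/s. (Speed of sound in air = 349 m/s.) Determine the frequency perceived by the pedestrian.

548 Hz

Moving source, stationary observer: f' = f · v/(v − v_s) since the source is approaching.
f' = 526 × 349/(349 − 14) = 526 × 349/335 ≈ 548 Hz.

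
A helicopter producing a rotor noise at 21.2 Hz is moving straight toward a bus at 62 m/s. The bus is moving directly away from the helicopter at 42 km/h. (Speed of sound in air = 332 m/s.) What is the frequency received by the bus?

25.2 Hz

42 km/h = 11.67 m/s.
General Doppler shift: f' = f · (v − v_o)/(v − v_s).
f' = 21.2 × (332 − 11.67)/(332 − 62) = 21.2 × 320.33/270 ≈ 25.2 Hz.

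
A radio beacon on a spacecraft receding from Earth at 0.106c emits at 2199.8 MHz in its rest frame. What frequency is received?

Relativistic Doppler for frequency: f' = f₀ · √((1 − β)/(1 + β)).
f' = 2199.8 × √(0.8940/1.1060) = 2199.8 × 0.89907 ≈ 1977.8 MHz.

1977.8 MHz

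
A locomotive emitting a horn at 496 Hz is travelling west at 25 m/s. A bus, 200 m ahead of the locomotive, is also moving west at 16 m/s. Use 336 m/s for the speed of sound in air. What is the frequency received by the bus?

510 Hz

The bus is ahead, so the locomotive is moving toward it while the bus is moving away from the locomotive.
With source approaching and observer receding, f' = f · (v − v_o)/(v − v_s).
f' = 496 × (336 − 16)/(336 − 25) = 496 × 320/311 ≈ 510 Hz.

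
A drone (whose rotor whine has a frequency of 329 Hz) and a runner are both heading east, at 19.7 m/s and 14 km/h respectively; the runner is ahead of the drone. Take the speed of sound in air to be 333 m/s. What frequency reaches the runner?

14 km/h = 3.889 m/s.
The runner is ahead, so the drone is moving toward it while the runner is moving away from the drone.
With source approaching and observer receding, f' = f · (v − v_o)/(v − v_s).
f' = 329 × (333 − 3.889)/(333 − 19.7) = 329 × 329.11/313.3 ≈ 346 Hz.

346 Hz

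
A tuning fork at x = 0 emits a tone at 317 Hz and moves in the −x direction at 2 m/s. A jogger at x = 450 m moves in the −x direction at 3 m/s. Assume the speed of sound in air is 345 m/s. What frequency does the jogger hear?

318 Hz

The observer lies on the +x side, so the source is heading away from the observer and the observer is heading toward the source.
Both move, so f' = f · (v + v_o)/(v + v_s).
f' = 317 × (345 + 3)/(345 + 2) = 317 × 348/347 ≈ 318 Hz.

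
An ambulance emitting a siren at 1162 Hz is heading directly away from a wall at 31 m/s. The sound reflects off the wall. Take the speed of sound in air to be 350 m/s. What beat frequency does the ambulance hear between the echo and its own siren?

The wall receives the sound from a moving source: f₁ = f₀ · v/(v + v_e) = 1162 × 350/381 ≈ 1067.5 Hz.
On the return leg the ambulance is a moving observer: f₂ = f₁ · (v − v_e)/v = 1067.5 × 319/350 ≈ 972.9 Hz.
Beat against the emitted tone: |f₂ − f₀| = 2v_e·f₀/(v + v_e) = 2 × 31 × 1162/381 ≈ 189 Hz.

189 Hz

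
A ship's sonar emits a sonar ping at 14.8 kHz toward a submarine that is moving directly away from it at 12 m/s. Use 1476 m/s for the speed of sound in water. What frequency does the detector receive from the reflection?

14.56 kHz

At the submarine (a moving observer), f₁ = f₀ · (v − u)/v = 14.8 × 1464/1476 ≈ 14.68 kHz.
The reflection then acts as a moving source: f₂ = f₁ · v/(v + u) ≈ 14.56 kHz.
Equivalently f₂ = f₀ · (v − u)/(v + u).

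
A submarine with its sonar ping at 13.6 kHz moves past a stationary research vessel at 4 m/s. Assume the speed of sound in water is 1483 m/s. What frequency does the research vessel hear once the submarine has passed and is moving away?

13.56 kHz

Receding: f₂ = f · v/(v + v_s) = 13.6 × 1483/1487 ≈ 13.56 kHz.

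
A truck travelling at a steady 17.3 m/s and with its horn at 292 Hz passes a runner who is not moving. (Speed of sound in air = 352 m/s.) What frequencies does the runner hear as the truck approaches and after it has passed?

Approaching: f₁ = f · v/(v − v_s) = 292 × 352/334.7 ≈ 307 Hz.
Receding: f₂ = f · v/(v + v_s) = 292 × 352/369.3 ≈ 278 Hz.

307 Hz approaching; 278 Hz receding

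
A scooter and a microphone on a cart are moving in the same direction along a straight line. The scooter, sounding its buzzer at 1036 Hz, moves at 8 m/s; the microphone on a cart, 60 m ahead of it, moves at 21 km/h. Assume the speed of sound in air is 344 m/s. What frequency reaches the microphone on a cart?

1043 Hz

21 km/h = 5.833 m/s.
The microphone on a cart is ahead, so the scooter is moving toward it while the microphone on a cart is moving away from the scooter.
With source approaching and observer receding, f' = f · (v − v_o)/(v − v_s).
f' = 1036 × (344 − 5.833)/(344 − 8) = 1036 × 338.17/336 ≈ 1043 Hz.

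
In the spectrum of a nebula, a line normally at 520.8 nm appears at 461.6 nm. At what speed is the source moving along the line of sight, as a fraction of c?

λ'/λ₀ = 0.8863 < 1 (blueshift), so the source is approaching.
λ'/λ₀ = √((1 − β)/(1 + β)) for an approaching source ⇒ β = (1 − r²)/(1 + r²) with r = λ'/λ₀.
β = (1 − 0.7856)/(1 + 0.7856) ≈ 0.120.

0.120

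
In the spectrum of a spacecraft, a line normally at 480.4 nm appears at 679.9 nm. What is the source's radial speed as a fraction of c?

0.334c

λ'/λ₀ = 1.4153 > 1 (redshift), so the source is receding.
λ'/λ₀ = √((1 + β)/(1 − β)) for a receding source ⇒ β = (r² − 1)/(r² + 1) with r = λ'/λ₀.
β = (2.0030 − 1)/(2.0030 + 1) ≈ 0.334.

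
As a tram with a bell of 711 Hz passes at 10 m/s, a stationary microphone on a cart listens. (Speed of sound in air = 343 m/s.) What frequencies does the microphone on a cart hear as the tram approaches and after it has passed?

732 Hz approaching; 691 Hz receding

Approaching: f₁ = f · v/(v − v_s) = 711 × 343/333 ≈ 732 Hz.
Receding: f₂ = f · v/(v + v_s) = 711 × 343/353 ≈ 691 Hz.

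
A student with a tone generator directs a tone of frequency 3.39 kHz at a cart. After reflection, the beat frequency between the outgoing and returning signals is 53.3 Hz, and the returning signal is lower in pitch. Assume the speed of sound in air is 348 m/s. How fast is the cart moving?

2.76 m/s

Double Doppler shift off a moving reflector: f₂ = f₀ · (v + u)/(v − u) (u > 0 toward emitter).
Returning signal is lower, so f₂ = f₀ − Δf = 3390 − 53.3 = 3336.7 Hz.
Rearranging, u = v · (f₂ − f₀)/(f₂ + f₀) = 348 × -53.3/6726.7 ≈ -2.76 m/s.
So the cart is moving at 2.76 m/s away from the emitter.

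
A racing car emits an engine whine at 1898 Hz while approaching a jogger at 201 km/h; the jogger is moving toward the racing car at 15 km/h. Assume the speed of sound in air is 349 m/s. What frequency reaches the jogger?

201 km/h = 55.83 m/s; 15 km/h = 4.167 m/s.
General Doppler shift: f' = f · (v + v_o)/(v − v_s).
f' = 1898 × (349 + 4.167)/(349 − 55.83) = 1898 × 353.17/293.17 ≈ 2286 Hz.

2286 Hz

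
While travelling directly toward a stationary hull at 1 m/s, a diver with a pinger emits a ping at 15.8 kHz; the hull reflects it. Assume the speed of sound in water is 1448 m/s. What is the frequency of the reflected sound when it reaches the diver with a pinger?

The hull receives the sound from a moving source: f₁ = f₀ · v/(v − v_e) = 15.8 × 1448/1447 ≈ 15.81 kHz.
On the return leg the diver with a pinger is a moving observer: f₂ = f₁ · (v + v_e)/v = 15.81 × 1449/1448 ≈ 15.82 kHz.
Equivalently f₂ = f₀ · (v + v_e)/(v − v_e).

15.82 kHz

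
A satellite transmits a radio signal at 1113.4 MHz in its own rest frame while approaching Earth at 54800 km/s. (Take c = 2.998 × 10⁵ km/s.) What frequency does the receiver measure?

β = v/c = 54800/299800 = 0.1828.
Relativistic Doppler for frequency: f' = f₀ · √((1 + β)/(1 − β)).
f' = 1113.4 × √(1.1828/0.8172) = 1113.4 × 1.20306 ≈ 1339.5 MHz.

1339.5 MHz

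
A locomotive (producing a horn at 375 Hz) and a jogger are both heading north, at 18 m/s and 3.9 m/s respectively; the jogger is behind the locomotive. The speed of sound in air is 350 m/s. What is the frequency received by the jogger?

361 Hz

The jogger is behind, so the locomotive is moving away from it while the jogger is moving toward the locomotive.
With source receding and observer approaching, f' = f · (v + v_o)/(v + v_s).
f' = 375 × (350 + 3.9)/(350 + 18) = 375 × 353.9/368 ≈ 361 Hz.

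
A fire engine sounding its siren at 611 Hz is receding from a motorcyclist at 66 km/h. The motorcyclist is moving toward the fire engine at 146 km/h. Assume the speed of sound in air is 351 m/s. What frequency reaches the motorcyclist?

648 Hz

66 km/h = 18.33 m/s; 146 km/h = 40.56 m/s.
General Doppler shift: f' = f · (v + v_o)/(v + v_s).
f' = 611 × (351 + 40.56)/(351 + 18.33) = 611 × 391.56/369.33 ≈ 648 Hz.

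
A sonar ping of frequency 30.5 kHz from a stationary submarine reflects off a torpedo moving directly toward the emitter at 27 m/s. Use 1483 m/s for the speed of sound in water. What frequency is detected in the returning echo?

31.6 kHz

The torpedo first receives the wave as a moving observer: f₁ = f₀ · (v + u)/v = 30.5 × (1483 + 27)/1483 ≈ 31.1 kHz.
The reflection then acts as a moving source: f₂ = f₁ · v/(v − u) ≈ 31.6 kHz.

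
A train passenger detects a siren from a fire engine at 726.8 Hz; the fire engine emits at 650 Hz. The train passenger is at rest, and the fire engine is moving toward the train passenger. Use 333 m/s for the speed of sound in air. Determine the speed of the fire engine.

35 m/s

f' = f · v/(v − v_s) ⇒ v_s = v · |1 − f/f'|.
v_s = 333 × |1 − 650/726.8| = 333 × 0.1057 ≈ 35 m/s.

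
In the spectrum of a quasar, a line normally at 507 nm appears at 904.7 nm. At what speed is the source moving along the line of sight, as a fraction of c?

0.522c

λ'/λ₀ = 1.7844 > 1 (redshift), so the source is receding.
λ'/λ₀ = √((1 + β)/(1 − β)) for a receding source ⇒ β = (r² − 1)/(r² + 1) with r = λ'/λ₀.
β = (3.1841 − 1)/(3.1841 + 1) ≈ 0.522.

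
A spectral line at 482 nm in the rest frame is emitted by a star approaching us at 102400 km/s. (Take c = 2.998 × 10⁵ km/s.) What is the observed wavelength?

β = v/c = 102400/299800 = 0.3416.
Relativistic Doppler for wavelength: λ' = λ₀ · √((1 − β)/(1 + β)).
λ' = 482 × √(0.6584/1.3416) = 482 × 0.70057 ≈ 337.7 nm.

337.7 nm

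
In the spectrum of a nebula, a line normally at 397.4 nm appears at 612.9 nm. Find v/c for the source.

0.408

λ'/λ₀ = 1.5423 > 1 (redshift), so the source is receding.
λ'/λ₀ = √((1 + β)/(1 − β)) for a receding source ⇒ β = (r² − 1)/(r² + 1) with r = λ'/λ₀.
β = (2.3786 − 1)/(2.3786 + 1) ≈ 0.408.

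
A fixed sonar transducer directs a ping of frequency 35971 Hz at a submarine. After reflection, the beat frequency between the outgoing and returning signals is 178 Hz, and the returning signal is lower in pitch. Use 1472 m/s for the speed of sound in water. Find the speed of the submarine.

3.7 m/s

Double Doppler shift off a moving reflector: f₂ = f₀ · (v + u)/(v − u) (u > 0 toward emitter).
Returning signal is lower, so f₂ = f₀ − Δf = 35971 − 178 = 35793 Hz.
Rearranging, u = v · (f₂ − f₀)/(f₂ + f₀) = 1472 × -178/71764 ≈ -3.7 m/s.
So the submarine is moving at 3.7 m/s away from the emitter.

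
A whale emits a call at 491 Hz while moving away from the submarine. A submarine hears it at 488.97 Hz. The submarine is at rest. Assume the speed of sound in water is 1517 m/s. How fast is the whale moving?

6.3 m/s

f' = f · v/(v + v_s) ⇒ v_s = v · |1 − f/f'|.
v_s = 1517 × |1 − 491/488.97| = 1517 × 0.004152 ≈ 6.3 m/s.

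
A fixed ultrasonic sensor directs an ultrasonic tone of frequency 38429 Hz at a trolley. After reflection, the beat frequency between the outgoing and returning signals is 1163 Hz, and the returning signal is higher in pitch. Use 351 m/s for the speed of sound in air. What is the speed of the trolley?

5.2 m/s

Double Doppler shift off a moving reflector: f₂ = f₀ · (v + u)/(v − u) (u > 0 toward emitter).
Returning signal is higher, so f₂ = f₀ + Δf = 38429 + 1163 = 39592 Hz.
Rearranging, u = v · (f₂ − f₀)/(f₂ + f₀) = 351 × 1163/78021 ≈ 5.2 m/s.
So the trolley is moving at 5.2 m/s toward the emitter.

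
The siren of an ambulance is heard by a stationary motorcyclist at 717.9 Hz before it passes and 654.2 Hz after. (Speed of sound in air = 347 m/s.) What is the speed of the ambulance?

f₁/f₂ = (v + v_s)/(v − v_s), so v_s = v · (f₁ − f₂)/(f₁ + f₂).
v_s = 347 × (717.9 − 654.2)/(717.9 + 654.2) = 347 × 63.7/1372.1 ≈ 16.1 m/s.

16.1 m/s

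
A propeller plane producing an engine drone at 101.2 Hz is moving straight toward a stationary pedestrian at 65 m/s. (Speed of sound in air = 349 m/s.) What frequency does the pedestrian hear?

124 Hz

Only the source moves, toward the listener, so f' = f · v/(v − v_s).
f' = 101.2 × 349/(349 − 65) = 101.2 × 349/284 ≈ 124 Hz.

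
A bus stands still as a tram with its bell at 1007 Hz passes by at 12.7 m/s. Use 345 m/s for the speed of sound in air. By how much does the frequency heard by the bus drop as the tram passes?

74.2 Hz

Approaching: f₁ = f · v/(v − v_s) = 1007 × 345/332.3 ≈ 1045.5 Hz.
Receding: f₂ = f · v/(v + v_s) = 1007 × 345/357.7 ≈ 971.2 Hz.
Drop: f₁ − f₂ = 2f·v·v_s/(v² − v_s²) = 2 × 1007 × 345 × 12.7/(345² − 12.7²) ≈ 74.2 Hz.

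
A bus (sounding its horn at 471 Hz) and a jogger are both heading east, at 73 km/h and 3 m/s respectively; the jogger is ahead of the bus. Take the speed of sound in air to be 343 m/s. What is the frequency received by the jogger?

496 Hz

73 km/h = 20.28 m/s.
The jogger is ahead, so the bus is moving toward it while the jogger is moving away from the bus.
General Doppler shift: f' = f · (v − v_o)/(v − v_s).
f' = 471 × (343 − 3)/(343 − 20.28) = 471 × 340/322.72 ≈ 496 Hz.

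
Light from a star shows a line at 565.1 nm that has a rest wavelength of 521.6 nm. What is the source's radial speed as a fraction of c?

λ'/λ₀ = 1.0834 > 1 (redshift), so the source is receding.
λ'/λ₀ = √((1 + β)/(1 − β)) for a receding source ⇒ β = (r² − 1)/(r² + 1) with r = λ'/λ₀.
β = (1.1737 − 1)/(1.1737 + 1) ≈ 0.080.

0.080c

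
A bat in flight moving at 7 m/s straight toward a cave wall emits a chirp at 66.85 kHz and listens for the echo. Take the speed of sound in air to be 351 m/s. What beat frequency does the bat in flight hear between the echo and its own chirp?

2721 Hz

The cave wall receives the sound from a moving source: f₁ = f₀ · v/(v − v_e) = 66.85 × 351/344 ≈ 68.21 kHz.
On the return leg the bat in flight is a moving observer: f₂ = f₁ · (v + v_e)/v = 68.21 × 358/351 ≈ 69.57 kHz.
Equivalently f₂ = f₀ · (v + v_e)/(v − v_e).
Beat against the emitted tone (with f₀ = 66850 Hz): |f₂ − f₀| = 2v_e·f₀/(v − v_e) = 2 × 7 × 66850/344 ≈ 2721 Hz.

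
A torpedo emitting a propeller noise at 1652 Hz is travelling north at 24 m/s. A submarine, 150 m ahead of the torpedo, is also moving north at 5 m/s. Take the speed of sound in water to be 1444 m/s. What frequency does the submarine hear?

The submarine is ahead, so the torpedo is moving toward it while the submarine is moving away from the torpedo.
With source approaching and observer receding, f' = f · (v − v_o)/(v − v_s).
f' = 1652 × (1444 − 5)/(1444 − 24) = 1652 × 1439/1420 ≈ 1674 Hz.

1674 Hz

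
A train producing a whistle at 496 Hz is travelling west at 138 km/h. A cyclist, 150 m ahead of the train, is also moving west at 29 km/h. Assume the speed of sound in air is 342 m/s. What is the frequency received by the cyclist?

545 Hz

138 km/h = 38.33 m/s; 29 km/h = 8.056 m/s.
The cyclist is ahead, so the train is moving toward it while the cyclist is moving away from the train.
General Doppler shift: f' = f · (v − v_o)/(v − v_s).
f' = 496 × (342 − 8.056)/(342 − 38.33) = 496 × 333.94/303.67 ≈ 545 Hz.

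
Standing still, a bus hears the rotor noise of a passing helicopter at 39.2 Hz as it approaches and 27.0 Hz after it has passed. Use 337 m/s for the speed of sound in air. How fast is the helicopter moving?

62 m/s

f₁/f₂ = (v + v_s)/(v − v_s), so v_s = v · (f₁ − f₂)/(f₁ + f₂).
v_s = 337 × (39.2 − 27.0)/(39.2 + 27.0) = 337 × 12.2/66.2 ≈ 62 m/s.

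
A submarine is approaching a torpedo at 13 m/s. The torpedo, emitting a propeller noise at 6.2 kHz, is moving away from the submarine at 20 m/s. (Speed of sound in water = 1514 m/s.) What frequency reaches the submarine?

6.17 kHz

Both move, so f' = f · (v + v_o)/(v + v_s).
f' = 6.2 × (1514 + 13)/(1514 + 20) = 6.2 × 1527/1534 ≈ 6.17 kHz.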